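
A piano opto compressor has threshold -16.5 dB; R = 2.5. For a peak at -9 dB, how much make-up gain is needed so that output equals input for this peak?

The peak compresses to -16.5 + 7.5/2.5 = -13.5 dB.
To reach -9 dB requires -9 − (-13.5) = 4.5 dB of make-up.

4.5 dB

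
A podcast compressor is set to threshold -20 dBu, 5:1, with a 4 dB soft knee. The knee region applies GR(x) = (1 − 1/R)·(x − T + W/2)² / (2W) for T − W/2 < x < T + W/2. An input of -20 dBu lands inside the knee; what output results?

x − T + W/2 = -20 − (-20) + 2 = 2.
GR = (1 − 1/5) × 2² / 8 = 0.8 × 4 / 8 = 0.4 dB.
Output = -20 − 0.4 = -20.4 dBu.

-20.4 dBu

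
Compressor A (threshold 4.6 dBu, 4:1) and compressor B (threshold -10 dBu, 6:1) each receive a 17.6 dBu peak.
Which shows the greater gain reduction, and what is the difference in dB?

A: overshoot 13 dB → output overshoot 3.25 dB → GR 9.75 dB.
B: overshoot 27.6 dB → output overshoot 4.6 dB → GR 23 dB.
Difference: 13.25 dB in favour of B.

B, by 13.25 dB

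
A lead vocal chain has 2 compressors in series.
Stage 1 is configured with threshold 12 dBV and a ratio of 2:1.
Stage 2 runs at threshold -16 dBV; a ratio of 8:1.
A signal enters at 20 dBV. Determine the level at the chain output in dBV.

-12 dBV

Stage 1: overshoot 8 dB → 8/2 = 4 dB → 16 dBV.
Stage 2: overshoot 32 dB → 32/8 = 4 dB → -12 dBV.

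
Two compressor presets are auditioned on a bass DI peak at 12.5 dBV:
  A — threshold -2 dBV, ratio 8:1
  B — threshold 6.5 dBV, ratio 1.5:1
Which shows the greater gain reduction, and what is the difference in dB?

A, by 10.6875 dB

A: GR = 14.5 − 14.5/8 = 12.6875 dB.
B: GR = 6 − 6/1.5 = 2 dB.
A reduces 10.6875 dB more.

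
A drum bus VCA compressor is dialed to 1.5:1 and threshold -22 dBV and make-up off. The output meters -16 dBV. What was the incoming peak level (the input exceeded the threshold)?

The compressed level sits -16 − (-22) = 6 dB over threshold.
Undo the ratio: input overshoot = 6 × 1.5 = 9 dB, giving input = -13 dBV.

-13 dBV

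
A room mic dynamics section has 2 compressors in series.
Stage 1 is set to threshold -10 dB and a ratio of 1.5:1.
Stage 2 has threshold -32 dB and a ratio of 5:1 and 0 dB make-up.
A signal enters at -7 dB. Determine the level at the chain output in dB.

Stage 1: 3 dB above -10 dB, reduced 1.5:1 to 2 dB above → -8 dB.
Stage 2: 24 dB above -32 dB, reduced 5:1 to 4.8 dB above → -27.2 dB.

-27.2 dB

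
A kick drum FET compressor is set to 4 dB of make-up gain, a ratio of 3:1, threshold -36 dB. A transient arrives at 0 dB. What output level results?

0 dB sits 36 dB over threshold.
At 3:1 the overshoot is divided by 3, leaving 12 dB above threshold.
Output = -36 + 12 = -24 dB; make-up adds 4 dB, giving -20 dB.

-20 dB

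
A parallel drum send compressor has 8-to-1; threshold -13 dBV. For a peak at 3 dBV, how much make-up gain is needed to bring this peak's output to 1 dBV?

12 dB

Without make-up, output = threshold + overshoot/8 = -13 + 2 = -11 dBV.
Gap to target: 12 dB.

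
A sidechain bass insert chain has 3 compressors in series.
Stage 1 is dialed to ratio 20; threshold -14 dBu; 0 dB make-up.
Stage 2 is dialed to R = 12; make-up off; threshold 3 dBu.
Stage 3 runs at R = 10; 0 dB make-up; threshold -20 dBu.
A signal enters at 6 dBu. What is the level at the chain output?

-19.3 dBu

Stage 1: overshoot 20 dB → 20/20 = 1 dB → -13 dBu.
Stage 2: below threshold (-13 ≤ 3); passes unchanged; output -13 dBu.
Stage 3: 7 dB above -20 dBu, reduced 10:1 to 0.7 dB above → -19.3 dBu.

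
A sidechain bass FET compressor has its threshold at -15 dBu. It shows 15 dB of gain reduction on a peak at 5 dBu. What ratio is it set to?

Input overshoot = 5 − (-15) = 20 dB.
Output overshoot = 20 − 15 = 5 dB.
Ratio = input overshoot / output overshoot = 20 / 5 = 4.

4:1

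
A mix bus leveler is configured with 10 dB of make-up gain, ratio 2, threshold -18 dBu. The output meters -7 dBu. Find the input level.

Stripping the +10 dB make-up gives -17 dBu at the gain stage.
Post-compression overshoot = -17 − (-18) = 1 dB.
Before 2:1 compression the overshoot was 1 × 2 = 2 dB, so input = -18 + 2 = -16 dBu.

-16 dBu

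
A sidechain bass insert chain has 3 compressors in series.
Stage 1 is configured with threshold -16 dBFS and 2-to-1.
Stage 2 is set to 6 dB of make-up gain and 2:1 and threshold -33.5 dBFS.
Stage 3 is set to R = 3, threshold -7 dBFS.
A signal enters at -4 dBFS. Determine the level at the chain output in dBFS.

-15.75 dBFS

Stage 1: -4 dBFS is 12 dB over -16 dBFS; at 2:1 that becomes 6 dB over, giving -10 dBFS.
Stage 2: overshoot 23.5 dB → 23.5/2 = 11.75 dB → -21.75 dBFS; +6 dB make-up → -15.75 dBFS.
Stage 3: -15.75 dBFS is at or below the -7 dBFS threshold — no compression; output -15.75 dBFS.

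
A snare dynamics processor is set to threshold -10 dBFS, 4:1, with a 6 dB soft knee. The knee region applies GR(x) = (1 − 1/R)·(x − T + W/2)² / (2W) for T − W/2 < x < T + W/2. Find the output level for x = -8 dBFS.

-9.5625 dBFS

x − T + W/2 = -8 − (-10) + 3 = 5.
GR = (1 − 1/4) × 5² / 12 = 0.75 × 25 / 12 = 1.5625 dB.
Output = -8 − 1.5625 = -9.5625 dBFS.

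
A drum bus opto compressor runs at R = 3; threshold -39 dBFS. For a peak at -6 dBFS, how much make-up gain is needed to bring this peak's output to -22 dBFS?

6 dB

The peak compresses to -39 + 33/3 = -28 dBFS.
To reach -22 dBFS requires -22 − (-28) = 6 dB of make-up.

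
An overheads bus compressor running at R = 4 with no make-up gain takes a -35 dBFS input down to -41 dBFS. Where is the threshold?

-43 dBFS

Input is 8 dB above T (since output overshoot × R = input overshoot: (-41 − T)·4 = -35 − T gives T = -43 dBFS).
Check: -43 + (-35 − (-43))/4 = -43 + 2 = -41 dBFS. ✓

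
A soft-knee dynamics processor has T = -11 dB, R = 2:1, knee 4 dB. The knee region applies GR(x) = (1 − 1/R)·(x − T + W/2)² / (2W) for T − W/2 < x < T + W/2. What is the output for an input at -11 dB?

-11.25 dB

x − T + W/2 = -11 − (-11) + 2 = 2.
GR = (1 − 1/2) × 2² / 8 = 0.5 × 4 / 8 = 0.25 dB.
Output = -11 − 0.25 = -11.25 dB.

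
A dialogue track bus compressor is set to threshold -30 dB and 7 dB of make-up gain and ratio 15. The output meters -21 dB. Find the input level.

0 dB

Before make-up, the level was -21 − 7 = -28 dB.
The compressed level sits -28 − (-30) = 2 dB over threshold.
Undo the ratio: input overshoot = 2 × 15 = 30 dB, giving input = 0 dB.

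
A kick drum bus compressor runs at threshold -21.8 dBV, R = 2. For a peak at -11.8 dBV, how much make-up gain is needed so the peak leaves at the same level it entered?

Without make-up, output = threshold + overshoot/2 = -21.8 + 5 = -16.8 dBV.
Gap to target: 5 dB.

5 dB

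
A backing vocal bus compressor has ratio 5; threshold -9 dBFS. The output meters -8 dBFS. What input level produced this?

-4 dBFS

Post-compression overshoot = -8 − (-9) = 1 dB.
Undo the ratio: input overshoot = 1 × 5 = 5 dB, giving input = -4 dBFS.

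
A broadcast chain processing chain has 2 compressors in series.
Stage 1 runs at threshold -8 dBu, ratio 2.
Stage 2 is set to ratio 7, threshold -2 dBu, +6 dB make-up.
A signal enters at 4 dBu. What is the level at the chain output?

4 dBu

Stage 1: 4 dBu is 12 dB over -8 dBu; at 2:1 that becomes 6 dB over, giving -2 dBu.
Stage 2: -2 dBu is at or below the -2 dBu threshold — no compression; make-up brings it to 4 dBu.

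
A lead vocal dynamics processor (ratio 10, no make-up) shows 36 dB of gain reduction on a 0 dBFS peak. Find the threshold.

Gain reduction = 0 − (-36) = 36 dB; output overshoot = GR / (R − 1) = 36 / 9 = 4 dB.
Threshold = output − output overshoot = -36 − 4 = -40 dBFS.

-40 dBFS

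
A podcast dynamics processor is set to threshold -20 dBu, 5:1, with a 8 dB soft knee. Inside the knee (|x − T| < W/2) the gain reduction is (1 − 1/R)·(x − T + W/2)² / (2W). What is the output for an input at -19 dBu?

x − T + W/2 = -19 − (-20) + 4 = 5.
GR = (1 − 1/5) × 5² / 16 = 0.8 × 25 / 16 = 1.25 dB.
Output = -19 − 1.25 = -20.25 dBu.

-20.25 dBu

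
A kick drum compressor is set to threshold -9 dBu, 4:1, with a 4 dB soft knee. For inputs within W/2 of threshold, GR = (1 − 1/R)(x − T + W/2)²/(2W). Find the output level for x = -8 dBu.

x − T + W/2 = -8 − (-9) + 2 = 3.
GR = (1 − 1/4) × 3² / 8 = 0.75 × 9 / 8 = 0.84375 dB.
Output = -8 − 0.84375 = -8.84375 dBu.

-8.84375 dBu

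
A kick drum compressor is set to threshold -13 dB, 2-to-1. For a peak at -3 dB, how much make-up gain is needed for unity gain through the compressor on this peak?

5 dB

Without make-up, output = threshold + overshoot/2 = -13 + 5 = -8 dB.
Gap to target: 5 dB.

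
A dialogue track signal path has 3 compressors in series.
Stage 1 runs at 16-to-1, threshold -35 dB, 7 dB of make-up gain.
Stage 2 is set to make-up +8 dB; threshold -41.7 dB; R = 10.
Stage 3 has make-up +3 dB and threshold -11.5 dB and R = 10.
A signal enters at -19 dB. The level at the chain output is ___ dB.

Stage 1: -19 dB is 16 dB over -35 dB; at 16:1 that becomes 1 dB over, giving -34 dB; +7 dB make-up → -27 dB.
Stage 2: 14.7 dB above -41.7 dB, reduced 10:1 to 1.47 dB above → -40.23 dB; +8 dB make-up → -32.23 dB.
Stage 3: -32.23 dB ≤ -11.5 dB, so stage 3 doesn't engage; make-up brings it to -29.23 dB.

-29.23 dB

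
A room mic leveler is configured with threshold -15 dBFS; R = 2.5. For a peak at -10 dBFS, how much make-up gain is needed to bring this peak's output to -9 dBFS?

The peak compresses to -15 + 5/2.5 = -13 dBFS.
To reach -9 dBFS requires -9 − (-13) = 4 dB of make-up.

4 dB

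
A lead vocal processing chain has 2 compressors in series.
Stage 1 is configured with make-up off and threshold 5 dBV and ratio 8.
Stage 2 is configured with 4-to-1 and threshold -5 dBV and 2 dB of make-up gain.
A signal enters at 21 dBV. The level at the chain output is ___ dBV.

Stage 1: 16 dB above 5 dBV, reduced 8:1 to 2 dB above → 7 dBV.
Stage 2: overshoot 12 dB → 12/4 = 3 dB → -2 dBV; +2 dB make-up → 0 dBV.

0 dBV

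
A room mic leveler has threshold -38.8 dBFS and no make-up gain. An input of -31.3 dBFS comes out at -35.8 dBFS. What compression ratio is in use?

2.5:1

Input overshoot = -31.3 − (-38.8) = 7.5 dB; output overshoot = -35.8 − (-38.8) = 3 dB.
Ratio = 7.5 / 3 = 2.5.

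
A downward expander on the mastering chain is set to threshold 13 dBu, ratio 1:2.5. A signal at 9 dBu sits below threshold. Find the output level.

The input is 4 dB below the 13 dBu threshold.
A 1:2.5 expander multiplies undershoot by 2.5: 4 × 2.5 = 10 dB below threshold.
Output = 13 − 10 = 3 dBu.

3 dBu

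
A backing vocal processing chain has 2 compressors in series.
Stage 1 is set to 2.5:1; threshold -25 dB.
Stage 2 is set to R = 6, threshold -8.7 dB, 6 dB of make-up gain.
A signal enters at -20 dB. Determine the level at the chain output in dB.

Stage 1: -20 dB is 5 dB over -25 dB; at 2.5:1 that becomes 2 dB over, giving -23 dB.
Stage 2: below threshold (-23 ≤ -8.7); passes unchanged; make-up brings it to -17 dB.

-17 dB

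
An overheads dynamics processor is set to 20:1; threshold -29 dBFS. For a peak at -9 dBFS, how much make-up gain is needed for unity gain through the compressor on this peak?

The peak compresses to -29 + 20/20 = -28 dBFS.
To reach -9 dBFS requires -9 − (-28) = 19 dB of make-up.

19 dB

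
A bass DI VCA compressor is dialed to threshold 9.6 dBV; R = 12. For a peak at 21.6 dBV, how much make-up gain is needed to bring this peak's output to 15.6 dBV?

5 dB

Overshoot 12 dB → 12/12 = 1 dB after compression, so the compressed level is 9.6 + 1 = 10.6 dBV.
Make-up = target − compressed = 15.6 − 10.6 = 5 dB.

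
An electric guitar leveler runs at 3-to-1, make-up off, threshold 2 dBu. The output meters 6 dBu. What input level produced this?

That's 4 dB above the 2 dBu threshold.
Before 3:1 compression the overshoot was 4 × 3 = 12 dB, so input = 2 + 12 = 14 dBu.

14 dBu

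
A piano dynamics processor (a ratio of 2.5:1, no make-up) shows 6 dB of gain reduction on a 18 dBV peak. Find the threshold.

8 dBV

Gain reduction = 18 − 12 = 6 dB; output overshoot = GR / (R − 1) = 6 / 1.5 = 4 dB.
Threshold = output − output overshoot = 12 − 4 = 8 dBV.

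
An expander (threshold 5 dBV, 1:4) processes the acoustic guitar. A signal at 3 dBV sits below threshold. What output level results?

-3 dBV

Undershoot = 5 − 3 = 2 dB.
At 1:4, that expands to 8 dB under threshold.
Output = 5 − 8 = -3 dBV.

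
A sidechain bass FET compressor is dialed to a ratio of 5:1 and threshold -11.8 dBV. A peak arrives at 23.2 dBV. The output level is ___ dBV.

-4.8 dBV

23.2 dBV sits 35 dB over threshold.
5:1 compression reduces that to 35/5 = 7 dB over.
Output = -11.8 + 7 = -4.8 dBV.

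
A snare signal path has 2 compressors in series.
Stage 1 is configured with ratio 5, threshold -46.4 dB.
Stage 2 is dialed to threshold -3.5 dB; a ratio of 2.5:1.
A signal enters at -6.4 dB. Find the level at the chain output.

Stage 1: overshoot 40 dB → 40/5 = 8 dB → -38.4 dB.
Stage 2: below threshold (-38.4 ≤ -3.5); passes unchanged; output -38.4 dB.

-38.4 dB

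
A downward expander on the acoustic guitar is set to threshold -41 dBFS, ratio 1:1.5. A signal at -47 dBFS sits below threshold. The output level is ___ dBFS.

-50 dBFS

The input is 6 dB below the -41 dBFS threshold.
A 1:1.5 expander multiplies undershoot by 1.5: 6 × 1.5 = 9 dB below threshold.
Output = -41 − 9 = -50 dBFS.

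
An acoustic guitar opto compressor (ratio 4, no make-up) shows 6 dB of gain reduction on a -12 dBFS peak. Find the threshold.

-20 dBFS

Input is 8 dB above T (since output overshoot × R = input overshoot: (-18 − T)·4 = -12 − T gives T = -20 dBFS).
Check: -20 + (-12 − (-20))/4 = -20 + 2 = -18 dBFS. ✓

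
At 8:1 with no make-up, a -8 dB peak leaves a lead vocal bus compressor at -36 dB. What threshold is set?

-40 dB

Gain reduction = -8 − (-36) = 28 dB; output overshoot = GR / (R − 1) = 28 / 7 = 4 dB.
Threshold = output − output overshoot = -36 − 4 = -40 dB.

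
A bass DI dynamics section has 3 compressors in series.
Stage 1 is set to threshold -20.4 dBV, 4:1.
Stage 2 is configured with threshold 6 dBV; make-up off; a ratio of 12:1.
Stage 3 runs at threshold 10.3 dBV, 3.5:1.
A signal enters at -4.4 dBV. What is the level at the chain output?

Stage 1: overshoot 16 dB → 16/4 = 4 dB → -16.4 dBV.
Stage 2: below threshold (-16.4 ≤ 6); passes unchanged; output -16.4 dBV.
Stage 3: -16.4 dBV is at or below the 10.3 dBV threshold — no compression; output -16.4 dBV.

-16.4 dBV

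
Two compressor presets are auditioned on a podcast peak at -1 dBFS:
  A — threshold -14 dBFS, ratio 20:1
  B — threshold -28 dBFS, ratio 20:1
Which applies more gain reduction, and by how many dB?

B, by 13.3 dB

A: GR = 13 − 13/20 = 12.35 dB.
B: GR = 27 − 27/20 = 25.65 dB.
B applies 13.3 dB more gain reduction.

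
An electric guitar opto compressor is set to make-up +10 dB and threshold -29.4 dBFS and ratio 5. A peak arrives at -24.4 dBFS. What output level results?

-24.4 dBFS sits 5 dB over threshold.
5:1 compression reduces that to 5/5 = 1 dB over.
That puts the output at -28.4 dBFS; make-up adds 10 dB, giving -18.4 dBFS.

-18.4 dBFS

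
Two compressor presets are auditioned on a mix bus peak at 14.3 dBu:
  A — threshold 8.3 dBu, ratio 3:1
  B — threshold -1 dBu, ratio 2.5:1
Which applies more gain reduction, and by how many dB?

A: GR = 6 − 6/3 = 4 dB.
B: GR = 15.3 − 15.3/2.5 = 9.18 dB.
Difference: 5.18 dB in favour of B.

B, by 5.18 dB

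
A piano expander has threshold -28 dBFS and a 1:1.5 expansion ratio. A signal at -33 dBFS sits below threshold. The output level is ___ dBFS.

The input is 5 dB below the -28 dBFS threshold.
A 1:1.5 expander multiplies undershoot by 1.5: 5 × 1.5 = 7.5 dB below threshold.
Output = -28 − 7.5 = -35.5 dBFS.

-35.5 dBFS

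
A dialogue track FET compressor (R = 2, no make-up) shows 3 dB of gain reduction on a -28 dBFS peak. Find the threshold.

Input is 6 dB above T (since output overshoot × R = input overshoot: (-31 − T)·2 = -28 − T gives T = -34 dBFS).
Check: -34 + (-28 − (-34))/2 = -34 + 3 = -31 dBFS. ✓

-34 dBFS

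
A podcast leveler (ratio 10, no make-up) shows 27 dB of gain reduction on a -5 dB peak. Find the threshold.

-35 dB

Let T be the threshold. Output overshoot = (input overshoot)/R, so -32 − T = (-5 − T)/10.
10·(-32 − T) = -5 − T → 9·T = -320 − (-5) = -315.
T = -315/9 = -35 dB.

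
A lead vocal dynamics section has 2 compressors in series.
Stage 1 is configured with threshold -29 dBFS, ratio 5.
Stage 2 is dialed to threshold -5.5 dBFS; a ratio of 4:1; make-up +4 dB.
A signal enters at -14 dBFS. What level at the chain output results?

-22 dBFS

Stage 1: -14 dBFS is 15 dB over -29 dBFS; at 5:1 that becomes 3 dB over, giving -26 dBFS.
Stage 2: -26 dBFS ≤ -5.5 dBFS, so stage 2 doesn't engage; make-up brings it to -22 dBFS.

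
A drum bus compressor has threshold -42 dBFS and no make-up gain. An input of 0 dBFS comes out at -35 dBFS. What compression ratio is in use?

6:1

Input overshoot = 0 − (-42) = 42 dB; output overshoot = -35 − (-42) = 7 dB.
Ratio = 42 / 7 = 6.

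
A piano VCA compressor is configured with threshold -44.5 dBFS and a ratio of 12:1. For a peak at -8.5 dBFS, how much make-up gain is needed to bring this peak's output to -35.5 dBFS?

Overshoot 36 dB → 36/12 = 3 dB after compression, so the compressed level is -44.5 + 3 = -41.5 dBFS.
Make-up = target − compressed = -35.5 − (-41.5) = 6 dB.

6 dB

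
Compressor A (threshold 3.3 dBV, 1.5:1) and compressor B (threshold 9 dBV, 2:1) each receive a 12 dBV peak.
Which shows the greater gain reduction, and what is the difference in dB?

A: overshoot 8.7 dB → output overshoot 5.8 dB → GR 2.9 dB.
B: overshoot 3 dB → output overshoot 1.5 dB → GR 1.5 dB.
Difference: 1.4 dB in favour of A.

A, by 1.4 dB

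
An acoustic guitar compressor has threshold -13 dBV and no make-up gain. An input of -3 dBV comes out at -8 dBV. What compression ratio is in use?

Input overshoot = -3 − (-13) = 10 dB; output overshoot = -8 − (-13) = 5 dB.
Ratio = 10 / 5 = 2.

2:1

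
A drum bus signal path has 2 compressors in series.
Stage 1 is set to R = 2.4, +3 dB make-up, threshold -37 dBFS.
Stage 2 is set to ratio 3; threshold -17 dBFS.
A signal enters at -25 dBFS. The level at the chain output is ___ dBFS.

Stage 1: overshoot 12 dB → 12/2.4 = 5 dB → -32 dBFS; +3 dB make-up → -29 dBFS.
Stage 2: below threshold (-29 ≤ -17); passes unchanged; output -29 dBFS.

-29 dBFS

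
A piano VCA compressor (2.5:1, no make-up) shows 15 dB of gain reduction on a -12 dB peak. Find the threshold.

-37 dB

Input is 25 dB above T (since output overshoot × R = input overshoot: (-27 − T)·2.5 = -12 − T gives T = -37 dB).
Check: -37 + (-12 − (-37))/2.5 = -37 + 10 = -27 dB. ✓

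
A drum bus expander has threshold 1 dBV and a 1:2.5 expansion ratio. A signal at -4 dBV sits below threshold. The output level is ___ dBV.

-11.5 dBV

The input is 5 dB below the 1 dBV threshold.
A 1:2.5 expander multiplies undershoot by 2.5: 5 × 2.5 = 12.5 dB below threshold.
Output = 1 − 12.5 = -11.5 dBV.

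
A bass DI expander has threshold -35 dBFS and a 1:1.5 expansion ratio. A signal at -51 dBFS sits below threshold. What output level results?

Below threshold, a 1:1.5 expander applies gain = (1.5−1)×(T − x) of attenuation.
(1.5−1) × 16 = 8 dB, so output = -51 − 8 = -59 dBFS.

-59 dBFS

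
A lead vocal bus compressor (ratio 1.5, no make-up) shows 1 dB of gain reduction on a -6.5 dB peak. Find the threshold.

-9.5 dB

Let T be the threshold. Output overshoot = (input overshoot)/R, so -7.5 − T = (-6.5 − T)/1.5.
1.5·(-7.5 − T) = -6.5 − T → 0.5·T = -11.25 − (-6.5) = -4.75.
T = -4.75/0.5 = -9.5 dB.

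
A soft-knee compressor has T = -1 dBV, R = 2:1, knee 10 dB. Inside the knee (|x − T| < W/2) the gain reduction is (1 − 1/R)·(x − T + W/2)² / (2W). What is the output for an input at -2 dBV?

x − T + W/2 = -2 − (-1) + 5 = 4.
GR = (1 − 1/2) × 4² / 20 = 0.5 × 16 / 20 = 0.4 dB.
Output = -2 − 0.4 = -2.4 dBV.

-2.4 dBV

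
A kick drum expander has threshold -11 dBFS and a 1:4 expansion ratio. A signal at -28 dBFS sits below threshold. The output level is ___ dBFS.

-79 dBFS

Below threshold, a 1:4 expander applies gain = (4−1)×(T − x) of attenuation.
(4−1) × 17 = 51 dB, so output = -28 − 51 = -79 dBFS.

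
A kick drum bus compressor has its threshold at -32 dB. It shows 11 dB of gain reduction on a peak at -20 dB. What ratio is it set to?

12:1

Input overshoot = -20 − (-32) = 12 dB.
Output overshoot = 12 − 11 = 1 dB.
Ratio = input overshoot / output overshoot = 12 / 1 = 12.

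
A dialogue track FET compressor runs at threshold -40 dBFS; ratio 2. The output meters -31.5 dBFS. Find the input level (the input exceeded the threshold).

The compressed level sits -31.5 − (-40) = 8.5 dB over threshold.
Input overshoot = R × output overshoot = 17 dB → input = -40 + 17 = -23 dBFS.

-23 dBFS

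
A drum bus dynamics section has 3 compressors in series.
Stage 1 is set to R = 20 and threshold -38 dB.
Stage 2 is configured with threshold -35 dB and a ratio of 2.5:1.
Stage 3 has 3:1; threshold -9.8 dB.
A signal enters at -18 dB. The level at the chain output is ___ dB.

Stage 1: -18 dB is 20 dB over -38 dB; at 20:1 that becomes 1 dB over, giving -37 dB.
Stage 2: -37 dB is at or below the -35 dB threshold — no compression; output -37 dB.
Stage 3: below threshold (-37 ≤ -9.8); passes unchanged; output -37 dB.

-37 dB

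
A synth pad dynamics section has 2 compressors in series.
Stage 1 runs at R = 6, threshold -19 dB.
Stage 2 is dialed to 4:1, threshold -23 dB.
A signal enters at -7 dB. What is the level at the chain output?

-21.5 dB

Stage 1: overshoot 12 dB → 12/6 = 2 dB → -17 dB.
Stage 2: -17 dB is 6 dB over -23 dB; at 4:1 that becomes 1.5 dB over, giving -21.5 dB.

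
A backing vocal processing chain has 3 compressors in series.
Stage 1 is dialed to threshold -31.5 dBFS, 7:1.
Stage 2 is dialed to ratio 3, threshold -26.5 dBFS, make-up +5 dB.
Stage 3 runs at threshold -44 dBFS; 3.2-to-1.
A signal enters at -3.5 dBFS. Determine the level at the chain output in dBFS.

Stage 1: 28 dB above -31.5 dBFS, reduced 7:1 to 4 dB above → -27.5 dBFS.
Stage 2: below threshold (-27.5 ≤ -26.5); passes unchanged; make-up brings it to -22.5 dBFS.
Stage 3: -22.5 dBFS is 21.5 dB over -44 dBFS; at 3.2:1 that becomes 6.71875 dB over, giving -37.28125 dBFS.

-37.28125 dBFS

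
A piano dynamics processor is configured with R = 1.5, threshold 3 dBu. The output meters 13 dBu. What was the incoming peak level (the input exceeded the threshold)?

That's 10 dB above the 3 dBu threshold.
Before 1.5:1 compression the overshoot was 10 × 1.5 = 15 dB, so input = 3 + 15 = 18 dBu.

18 dBu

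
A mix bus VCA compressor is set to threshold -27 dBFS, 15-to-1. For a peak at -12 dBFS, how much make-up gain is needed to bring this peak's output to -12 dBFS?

14 dB

The peak compresses to -27 + 15/15 = -26 dBFS.
To reach -12 dBFS requires -12 − (-26) = 14 dB of make-up.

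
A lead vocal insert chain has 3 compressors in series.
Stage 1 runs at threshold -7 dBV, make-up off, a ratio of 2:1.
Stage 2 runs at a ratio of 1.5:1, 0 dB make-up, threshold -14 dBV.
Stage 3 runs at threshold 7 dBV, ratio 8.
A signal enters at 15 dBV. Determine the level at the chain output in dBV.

-2 dBV

Stage 1: overshoot 22 dB → 22/2 = 11 dB → 4 dBV.
Stage 2: 18 dB above -14 dBV, reduced 1.5:1 to 12 dB above → -2 dBV.
Stage 3: -2 dBV is at or below the 7 dBV threshold — no compression; output -2 dBV.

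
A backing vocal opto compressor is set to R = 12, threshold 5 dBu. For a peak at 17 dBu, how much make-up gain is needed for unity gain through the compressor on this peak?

The peak compresses to 5 + 12/12 = 6 dBu.
To reach 17 dBu requires 17 − 6 = 11 dB of make-up.

11 dB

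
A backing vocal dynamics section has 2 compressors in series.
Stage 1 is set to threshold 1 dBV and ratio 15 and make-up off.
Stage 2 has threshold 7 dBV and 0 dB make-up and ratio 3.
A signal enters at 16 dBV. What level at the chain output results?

2 dBV

Stage 1: 16 dBV is 15 dB over 1 dBV; at 15:1 that becomes 1 dB over, giving 2 dBV.
Stage 2: 2 dBV ≤ 7 dBV, so stage 2 doesn't engage; output 2 dBV.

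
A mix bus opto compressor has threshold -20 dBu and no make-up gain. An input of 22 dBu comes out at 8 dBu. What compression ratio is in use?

Input overshoot = 22 − (-20) = 42 dB; output overshoot = 8 − (-20) = 28 dB.
Ratio = 42 / 28 = 1.5.

1.5:1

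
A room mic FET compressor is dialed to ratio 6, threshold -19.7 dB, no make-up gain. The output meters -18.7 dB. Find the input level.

Post-compression overshoot = -18.7 − (-19.7) = 1 dB.
Before 6:1 compression the overshoot was 1 × 6 = 6 dB, so input = -19.7 + 6 = -13.7 dB.

-13.7 dB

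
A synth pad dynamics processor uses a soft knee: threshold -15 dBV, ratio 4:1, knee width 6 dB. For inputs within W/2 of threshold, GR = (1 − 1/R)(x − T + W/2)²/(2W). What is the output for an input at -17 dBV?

x − T + W/2 = -17 − (-15) + 3 = 1.
GR = (1 − 1/4) × 1² / 12 = 0.75 × 1 / 12 = 0.0625 dB.
Output = -17 − 0.0625 = -17.0625 dBV.

-17.0625 dBV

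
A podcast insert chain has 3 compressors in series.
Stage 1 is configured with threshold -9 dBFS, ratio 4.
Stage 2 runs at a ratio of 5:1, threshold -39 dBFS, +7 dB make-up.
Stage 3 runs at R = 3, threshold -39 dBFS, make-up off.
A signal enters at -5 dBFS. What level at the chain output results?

Stage 1: 4 dB above -9 dBFS, reduced 4:1 to 1 dB above → -8 dBFS.
Stage 2: overshoot 31 dB → 31/5 = 6.2 dB → -32.8 dBFS; +7 dB make-up → -25.8 dBFS.
Stage 3: 13.2 dB above -39 dBFS, reduced 3:1 to 4.4 dB above → -34.6 dBFS.

-34.6 dBFS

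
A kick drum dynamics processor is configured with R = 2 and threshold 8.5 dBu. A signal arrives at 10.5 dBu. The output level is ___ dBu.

Overshoot: 10.5 − 8.5 = 2 dB.
At 2:1 the overshoot is divided by 2, leaving 1 dB above threshold.
That puts the output at 9.5 dBu.

9.5 dBu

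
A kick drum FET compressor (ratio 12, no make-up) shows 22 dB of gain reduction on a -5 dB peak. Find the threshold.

Let T be the threshold. Output overshoot = (input overshoot)/R, so -27 − T = (-5 − T)/12.
12·(-27 − T) = -5 − T → 11·T = -324 − (-5) = -319.
T = -319/11 = -29 dB.

-29 dB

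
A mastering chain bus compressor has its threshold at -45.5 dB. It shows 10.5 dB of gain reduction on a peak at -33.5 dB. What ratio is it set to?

Input overshoot = -33.5 − (-45.5) = 12 dB.
Output overshoot = 12 − 10.5 = 1.5 dB.
Ratio = input overshoot / output overshoot = 12 / 1.5 = 8.

8:1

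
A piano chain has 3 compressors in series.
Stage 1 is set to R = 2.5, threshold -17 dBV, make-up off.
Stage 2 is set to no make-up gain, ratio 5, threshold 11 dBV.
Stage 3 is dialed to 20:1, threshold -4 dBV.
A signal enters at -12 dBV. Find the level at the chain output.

-15 dBV

Stage 1: overshoot 5 dB → 5/2.5 = 2 dB → -15 dBV.
Stage 2: below threshold (-15 ≤ 11); passes unchanged; output -15 dBV.
Stage 3: -15 dBV ≤ -4 dBV, so stage 3 doesn't engage; output -15 dBV.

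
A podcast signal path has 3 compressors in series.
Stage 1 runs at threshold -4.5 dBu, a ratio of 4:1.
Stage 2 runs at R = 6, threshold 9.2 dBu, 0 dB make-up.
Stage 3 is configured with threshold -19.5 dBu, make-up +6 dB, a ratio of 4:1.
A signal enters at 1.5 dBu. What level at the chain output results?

Stage 1: 1.5 dBu is 6 dB over -4.5 dBu; at 4:1 that becomes 1.5 dB over, giving -3 dBu.
Stage 2: below threshold (-3 ≤ 9.2); passes unchanged; output -3 dBu.
Stage 3: -3 dBu is 16.5 dB over -19.5 dBu; at 4:1 that becomes 4.125 dB over, giving -15.375 dBu; +6 dB make-up → -9.375 dBu.

-9.375 dBu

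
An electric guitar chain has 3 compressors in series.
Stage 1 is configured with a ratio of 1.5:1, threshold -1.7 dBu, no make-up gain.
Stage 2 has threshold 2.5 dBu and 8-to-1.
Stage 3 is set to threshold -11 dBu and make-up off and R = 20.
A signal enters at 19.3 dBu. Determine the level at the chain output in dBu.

Stage 1: 19.3 dBu is 21 dB over -1.7 dBu; at 1.5:1 that becomes 14 dB over, giving 12.3 dBu.
Stage 2: overshoot 9.8 dB → 9.8/8 = 1.225 dB → 3.725 dBu.
Stage 3: overshoot 14.725 dB → 14.725/20 = 0.73625 dB → -10.26375 dBu.

-10.26375 dBu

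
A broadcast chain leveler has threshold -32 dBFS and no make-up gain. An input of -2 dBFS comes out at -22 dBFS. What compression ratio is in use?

Input overshoot = -2 − (-32) = 30 dB; output overshoot = -22 − (-32) = 10 dB.
Ratio = 30 / 10 = 3.

3:1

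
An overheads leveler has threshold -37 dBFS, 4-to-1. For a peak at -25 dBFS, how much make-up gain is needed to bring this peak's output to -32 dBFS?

The peak compresses to -37 + 12/4 = -34 dBFS.
To reach -32 dBFS requires -32 − (-34) = 2 dB of make-up.

2 dB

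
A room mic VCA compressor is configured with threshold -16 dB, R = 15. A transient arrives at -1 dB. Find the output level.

-15 dB

-1 dB sits 15 dB over threshold.
15:1 compression reduces that to 15/15 = 1 dB over.
That puts the output at -15 dB.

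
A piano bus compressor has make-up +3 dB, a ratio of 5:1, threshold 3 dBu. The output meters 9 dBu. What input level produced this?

18 dBu

Remove make-up: 9 − 3 = 6 dBu.
That's 3 dB above the 3 dBu threshold.
Input overshoot = R × output overshoot = 15 dB → input = 3 + 15 = 18 dBu.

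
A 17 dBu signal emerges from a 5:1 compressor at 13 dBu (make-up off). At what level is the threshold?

12 dBu

Input is 5 dB above T (since output overshoot × R = input overshoot: (13 − T)·5 = 17 − T gives T = 12 dBu).
Check: 12 + (17 − 12)/5 = 12 + 1 = 13 dBu. ✓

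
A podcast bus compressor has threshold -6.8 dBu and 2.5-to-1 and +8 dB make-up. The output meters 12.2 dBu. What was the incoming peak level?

20.7 dBu

Remove make-up: 12.2 − 8 = 4.2 dBu.
That's 11 dB above the -6.8 dBu threshold.
Before 2.5:1 compression the overshoot was 11 × 2.5 = 27.5 dB, so input = -6.8 + 27.5 = 20.7 dBu.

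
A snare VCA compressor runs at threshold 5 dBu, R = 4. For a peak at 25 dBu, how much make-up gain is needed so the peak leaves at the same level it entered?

15 dB

The peak compresses to 5 + 20/4 = 10 dBu.
To reach 25 dBu requires 25 − 10 = 15 dB of make-up.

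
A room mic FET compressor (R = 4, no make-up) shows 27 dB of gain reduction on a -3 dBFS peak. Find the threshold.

-39 dBFS

Let T be the threshold. Output overshoot = (input overshoot)/R, so -30 − T = (-3 − T)/4.
4·(-30 − T) = -3 − T → 3·T = -120 − (-3) = -117.
T = -117/3 = -39 dBFS.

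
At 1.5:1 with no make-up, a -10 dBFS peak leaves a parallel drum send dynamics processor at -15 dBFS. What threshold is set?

Input is 15 dB above T (since output overshoot × R = input overshoot: (-15 − T)·1.5 = -10 − T gives T = -25 dBFS).
Check: -25 + (-10 − (-25))/1.5 = -25 + 10 = -15 dBFS. ✓

-25 dBFS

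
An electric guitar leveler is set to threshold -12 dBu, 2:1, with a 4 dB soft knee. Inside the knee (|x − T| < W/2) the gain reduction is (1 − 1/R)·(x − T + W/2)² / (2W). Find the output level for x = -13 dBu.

-13.0625 dBu

x − T + W/2 = -13 − (-12) + 2 = 1.
GR = (1 − 1/2) × 1² / 8 = 0.5 × 1 / 8 = 0.0625 dB.
Output = -13 − 0.0625 = -13.0625 dBu.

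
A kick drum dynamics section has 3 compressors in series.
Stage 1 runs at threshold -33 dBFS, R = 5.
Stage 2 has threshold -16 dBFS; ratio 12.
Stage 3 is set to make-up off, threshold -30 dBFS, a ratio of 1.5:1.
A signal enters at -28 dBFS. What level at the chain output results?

Stage 1: overshoot 5 dB → 5/5 = 1 dB → -32 dBFS.
Stage 2: -32 dBFS is at or below the -16 dBFS threshold — no compression; output -32 dBFS.
Stage 3: -32 dBFS is at or below the -30 dBFS threshold — no compression; output -32 dBFS.

-32 dBFS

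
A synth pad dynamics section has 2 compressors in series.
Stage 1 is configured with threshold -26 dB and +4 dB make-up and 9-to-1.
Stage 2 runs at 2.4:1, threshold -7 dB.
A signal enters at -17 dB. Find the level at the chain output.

Stage 1: -17 dB is 9 dB over -26 dB; at 9:1 that becomes 1 dB over, giving -25 dB; +4 dB make-up → -21 dB.
Stage 2: -21 dB is at or below the -7 dB threshold — no compression; output -21 dB.

-21 dB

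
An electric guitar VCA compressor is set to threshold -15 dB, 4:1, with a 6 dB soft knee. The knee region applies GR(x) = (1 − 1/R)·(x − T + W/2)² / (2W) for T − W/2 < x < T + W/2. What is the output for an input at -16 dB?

-16.25 dB

x − T + W/2 = -16 − (-15) + 3 = 2.
GR = (1 − 1/4) × 2² / 12 = 0.75 × 4 / 12 = 0.25 dB.
Output = -16 − 0.25 = -16.25 dB.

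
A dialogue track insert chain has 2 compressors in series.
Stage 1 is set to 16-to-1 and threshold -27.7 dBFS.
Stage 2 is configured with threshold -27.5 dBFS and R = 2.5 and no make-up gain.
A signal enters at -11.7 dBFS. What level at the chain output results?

Stage 1: -11.7 dBFS is 16 dB over -27.7 dBFS; at 16:1 that becomes 1 dB over, giving -26.7 dBFS.
Stage 2: 0.8 dB above -27.5 dBFS, reduced 2.5:1 to 0.32 dB above → -27.18 dBFS.

-27.18 dBFS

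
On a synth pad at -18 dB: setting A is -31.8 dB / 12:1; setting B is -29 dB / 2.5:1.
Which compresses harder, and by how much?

A, by 6.05 dB

A: 13.8 dB over, compressed to 1.15 dB over, so 12.65 dB of GR.
B: 11 dB over, compressed to 4.4 dB over, so 6.6 dB of GR.
A applies 6.05 dB more gain reduction.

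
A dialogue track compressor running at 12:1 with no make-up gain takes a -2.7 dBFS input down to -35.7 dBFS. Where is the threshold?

-38.7 dBFS

Gain reduction = -2.7 − (-35.7) = 33 dB; output overshoot = GR / (R − 1) = 33 / 11 = 3 dB.
Threshold = output − output overshoot = -35.7 − 3 = -38.7 dBFS.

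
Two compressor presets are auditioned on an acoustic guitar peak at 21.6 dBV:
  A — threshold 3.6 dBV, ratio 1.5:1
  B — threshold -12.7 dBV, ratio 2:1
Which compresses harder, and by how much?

B, by 11.15 dB

A: GR = 18 − 18/1.5 = 6 dB.
B: GR = 34.3 − 34.3/2 = 17.15 dB.
Difference: 11.15 dB in favour of B.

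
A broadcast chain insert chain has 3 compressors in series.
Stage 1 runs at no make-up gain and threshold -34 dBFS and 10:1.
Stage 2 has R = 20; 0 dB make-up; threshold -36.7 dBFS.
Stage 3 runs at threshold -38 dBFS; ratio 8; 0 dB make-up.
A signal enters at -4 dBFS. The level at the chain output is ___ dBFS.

-37.801875 dBFS

Stage 1: -4 dBFS is 30 dB over -34 dBFS; at 10:1 that becomes 3 dB over, giving -31 dBFS.
Stage 2: 5.7 dB above -36.7 dBFS, reduced 20:1 to 0.285 dB above → -36.415 dBFS.
Stage 3: overshoot 1.585 dB → 1.585/8 = 0.198125 dB → -37.801875 dBFS.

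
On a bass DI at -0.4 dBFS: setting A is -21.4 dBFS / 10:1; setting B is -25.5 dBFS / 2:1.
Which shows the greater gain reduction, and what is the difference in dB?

A: GR = 21 − 21/10 = 18.9 dB.
B: GR = 25.1 − 25.1/2 = 12.55 dB.
A applies 6.35 dB more gain reduction.

A, by 6.35 dB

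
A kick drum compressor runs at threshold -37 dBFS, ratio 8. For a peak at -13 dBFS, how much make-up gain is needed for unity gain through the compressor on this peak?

The peak compresses to -37 + 24/8 = -34 dBFS.
To reach -13 dBFS requires -13 − (-34) = 21 dB of make-up.

21 dB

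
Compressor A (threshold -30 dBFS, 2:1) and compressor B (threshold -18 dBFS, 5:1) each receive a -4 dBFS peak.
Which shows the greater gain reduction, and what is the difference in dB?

A: GR = 26 − 26/2 = 13 dB.
B: GR = 14 − 14/5 = 11.2 dB.
A applies 1.8 dB more gain reduction.

A, by 1.8 dB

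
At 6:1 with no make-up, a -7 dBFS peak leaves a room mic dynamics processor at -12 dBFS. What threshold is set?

-13 dBFS

Let T be the threshold. Output overshoot = (input overshoot)/R, so -12 − T = (-7 − T)/6.
6·(-12 − T) = -7 − T → 5·T = -72 − (-7) = -65.
T = -65/5 = -13 dBFS.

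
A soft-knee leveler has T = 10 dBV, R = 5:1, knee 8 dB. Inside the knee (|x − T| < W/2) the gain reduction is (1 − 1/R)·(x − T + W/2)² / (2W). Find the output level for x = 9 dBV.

x − T + W/2 = 9 − 10 + 4 = 3.
GR = (1 − 1/5) × 3² / 16 = 0.8 × 9 / 16 = 0.45 dB.
Output = 9 − 0.45 = 8.55 dBV.

8.55 dBV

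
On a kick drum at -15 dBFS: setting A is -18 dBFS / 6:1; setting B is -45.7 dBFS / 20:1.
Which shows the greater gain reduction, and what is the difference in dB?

B, by 26.665 dB

A: GR = 3 − 3/6 = 2.5 dB.
B: GR = 30.7 − 30.7/20 = 29.165 dB.
B reduces 26.665 dB more.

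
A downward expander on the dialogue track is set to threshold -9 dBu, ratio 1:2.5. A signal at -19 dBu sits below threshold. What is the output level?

The input is 10 dB below the -9 dBu threshold.
A 1:2.5 expander multiplies undershoot by 2.5: 10 × 2.5 = 25 dB below threshold.
Output = -9 − 25 = -34 dBu.

-34 dBu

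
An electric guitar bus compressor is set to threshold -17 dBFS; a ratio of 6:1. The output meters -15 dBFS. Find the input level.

-5 dBFS

That's 2 dB above the -17 dBFS threshold.
Before 6:1 compression the overshoot was 2 × 6 = 12 dB, so input = -17 + 12 = -5 dBFS.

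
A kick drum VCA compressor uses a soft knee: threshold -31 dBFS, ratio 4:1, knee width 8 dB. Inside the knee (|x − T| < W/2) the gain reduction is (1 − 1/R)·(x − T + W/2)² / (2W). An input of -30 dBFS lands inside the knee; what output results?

-31.171875 dBFS

x − T + W/2 = -30 − (-31) + 4 = 5.
GR = (1 − 1/4) × 5² / 16 = 0.75 × 25 / 16 = 1.171875 dB.
Output = -30 − 1.171875 = -31.171875 dBFS.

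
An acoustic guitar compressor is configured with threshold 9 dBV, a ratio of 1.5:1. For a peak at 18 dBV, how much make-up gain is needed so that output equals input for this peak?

Without make-up, output = threshold + overshoot/1.5 = 9 + 6 = 15 dBV.
Gap to target: 3 dB.

3 dB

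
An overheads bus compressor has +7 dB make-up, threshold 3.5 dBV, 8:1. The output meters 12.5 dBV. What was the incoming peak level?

Remove make-up: 12.5 − 7 = 5.5 dBV.
Post-compression overshoot = 5.5 − 3.5 = 2 dB.
Input overshoot = R × output overshoot = 16 dB → input = 3.5 + 16 = 19.5 dBV.

19.5 dBV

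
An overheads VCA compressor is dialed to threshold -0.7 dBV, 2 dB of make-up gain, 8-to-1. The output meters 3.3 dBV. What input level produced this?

15.3 dBV

Before make-up, the level was 3.3 − 2 = 1.3 dBV.
The compressed level sits 1.3 − (-0.7) = 2 dB over threshold.
Undo the ratio: input overshoot = 2 × 8 = 16 dB, giving input = 15.3 dBV.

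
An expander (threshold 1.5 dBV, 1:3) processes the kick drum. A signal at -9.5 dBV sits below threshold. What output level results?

-31.5 dBV

The input is 11 dB below the 1.5 dBV threshold.
A 1:3 expander multiplies undershoot by 3: 11 × 3 = 33 dB below threshold.
Output = 1.5 − 33 = -31.5 dBV.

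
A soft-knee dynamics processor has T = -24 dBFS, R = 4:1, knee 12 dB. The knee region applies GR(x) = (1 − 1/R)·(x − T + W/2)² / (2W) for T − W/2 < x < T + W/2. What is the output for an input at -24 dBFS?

x − T + W/2 = -24 − (-24) + 6 = 6.
GR = (1 − 1/4) × 6² / 24 = 0.75 × 36 / 24 = 1.125 dB.
Output = -24 − 1.125 = -25.125 dBFS.

-25.125 dBFS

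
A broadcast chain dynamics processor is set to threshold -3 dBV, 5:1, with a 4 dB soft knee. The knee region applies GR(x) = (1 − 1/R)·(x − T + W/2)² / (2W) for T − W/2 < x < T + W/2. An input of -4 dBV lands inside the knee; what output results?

-4.1 dBV

x − T + W/2 = -4 − (-3) + 2 = 1.
GR = (1 − 1/5) × 1² / 8 = 0.8 × 1 / 8 = 0.1 dB.
Output = -4 − 0.1 = -4.1 dBV.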